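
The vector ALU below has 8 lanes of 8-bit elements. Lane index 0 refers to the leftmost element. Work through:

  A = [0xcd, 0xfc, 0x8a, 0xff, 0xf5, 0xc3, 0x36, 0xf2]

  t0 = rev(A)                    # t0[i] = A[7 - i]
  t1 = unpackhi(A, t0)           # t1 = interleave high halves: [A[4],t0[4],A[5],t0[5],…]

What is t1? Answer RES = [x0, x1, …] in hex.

→ t0 |f2|36|c3|f5|ff|8a|fc|cd|
→ t1 |f5|ff|c3|8a|36|fc|f2|cd|

RES = [ 0xf5  0xff  0xc3  0x8a  0x36  0xfc  0xf2  0xcd ]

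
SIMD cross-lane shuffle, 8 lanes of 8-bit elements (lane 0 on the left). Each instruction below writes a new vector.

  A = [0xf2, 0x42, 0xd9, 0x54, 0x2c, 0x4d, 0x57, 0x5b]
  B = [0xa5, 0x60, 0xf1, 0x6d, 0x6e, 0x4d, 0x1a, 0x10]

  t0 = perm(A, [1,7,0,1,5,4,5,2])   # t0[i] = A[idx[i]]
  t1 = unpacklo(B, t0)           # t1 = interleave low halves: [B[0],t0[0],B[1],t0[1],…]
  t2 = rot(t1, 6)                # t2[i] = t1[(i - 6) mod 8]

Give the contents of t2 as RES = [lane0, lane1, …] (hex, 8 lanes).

t0 = [0x42, 0x5b, 0xf2, 0x42, 0x4d, 0x2c, 0x4d, 0xd9]
t1 = [0xa5, 0x42, 0x60, 0x5b, 0xf1, 0xf2, 0x6d, 0x42]
t2 = [0x60, 0x5b, 0xf1, 0xf2, 0x6d, 0x42, 0xa5, 0x42]

RES = [ 0x60  0x5b  0xf1  0xf2  0x6d  0x42  0xa5  0x42 ]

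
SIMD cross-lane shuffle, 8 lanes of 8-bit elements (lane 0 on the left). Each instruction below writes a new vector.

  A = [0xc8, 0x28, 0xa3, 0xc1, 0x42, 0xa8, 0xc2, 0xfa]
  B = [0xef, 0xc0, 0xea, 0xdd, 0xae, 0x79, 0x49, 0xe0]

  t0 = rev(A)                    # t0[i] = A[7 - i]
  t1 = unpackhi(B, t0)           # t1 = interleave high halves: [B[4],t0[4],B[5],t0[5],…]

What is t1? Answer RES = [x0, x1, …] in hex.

  t0: fa c2 a8 42 c1 a3 28 c8
  t1: ae c1 79 a3 49 28 e0 c8

RES = [ 0xae  0xc1  0x79  0xa3  0x49  0x28  0xe0  0xc8 ]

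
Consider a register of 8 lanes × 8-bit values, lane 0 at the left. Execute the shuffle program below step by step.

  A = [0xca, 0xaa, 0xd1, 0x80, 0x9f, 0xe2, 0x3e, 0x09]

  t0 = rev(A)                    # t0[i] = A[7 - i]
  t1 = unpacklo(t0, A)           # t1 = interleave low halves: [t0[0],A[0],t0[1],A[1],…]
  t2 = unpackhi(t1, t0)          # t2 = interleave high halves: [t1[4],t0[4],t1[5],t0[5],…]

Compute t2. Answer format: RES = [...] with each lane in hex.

RES = [ 0xe2  0x80  0xd1  0xd1  0x9f  0xaa  0x80  0xca ]

  t0: 09 3e e2 9f 80 d1 aa ca
  t1: 09 ca 3e aa e2 d1 9f 80
  t2: e2 80 d1 d1 9f aa 80 ca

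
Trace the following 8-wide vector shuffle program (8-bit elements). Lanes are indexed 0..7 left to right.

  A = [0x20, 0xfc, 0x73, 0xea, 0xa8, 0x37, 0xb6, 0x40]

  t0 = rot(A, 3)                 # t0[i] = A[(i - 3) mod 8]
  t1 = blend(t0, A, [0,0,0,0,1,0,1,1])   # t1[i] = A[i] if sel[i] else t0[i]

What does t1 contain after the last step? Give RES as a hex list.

t0 = [0x37, 0xb6, 0x40, 0x20, 0xfc, 0x73, 0xea, 0xa8]
t1 = [0x37, 0xb6, 0x40, 0x20, 0xa8, 0x73, 0xb6, 0x40]

RES = [ 0x37  0xb6  0x40  0x20  0xa8  0x73  0xb6  0x40 ]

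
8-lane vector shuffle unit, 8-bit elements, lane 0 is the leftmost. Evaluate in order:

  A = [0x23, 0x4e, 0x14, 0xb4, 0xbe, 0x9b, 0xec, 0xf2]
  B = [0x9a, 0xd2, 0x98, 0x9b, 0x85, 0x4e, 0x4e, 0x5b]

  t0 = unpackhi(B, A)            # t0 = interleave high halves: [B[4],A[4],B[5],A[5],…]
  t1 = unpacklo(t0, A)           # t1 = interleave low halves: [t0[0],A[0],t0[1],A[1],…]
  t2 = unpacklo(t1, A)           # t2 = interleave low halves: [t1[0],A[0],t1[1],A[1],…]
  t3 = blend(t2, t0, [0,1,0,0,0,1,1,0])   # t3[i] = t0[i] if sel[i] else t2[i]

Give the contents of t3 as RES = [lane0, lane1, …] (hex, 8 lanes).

t0 = [0x85, 0xbe, 0x4e, 0x9b, 0x4e, 0xec, 0x5b, 0xf2]
t1 = [0x85, 0x23, 0xbe, 0x4e, 0x4e, 0x14, 0x9b, 0xb4]
t2 = [0x85, 0x23, 0x23, 0x4e, 0xbe, 0x14, 0x4e, 0xb4]
t3 = [0x85, 0xbe, 0x23, 0x4e, 0xbe, 0xec, 0x5b, 0xb4]

RES = [ 0x85  0xbe  0x23  0x4e  0xbe  0xec  0x5b  0xb4 ]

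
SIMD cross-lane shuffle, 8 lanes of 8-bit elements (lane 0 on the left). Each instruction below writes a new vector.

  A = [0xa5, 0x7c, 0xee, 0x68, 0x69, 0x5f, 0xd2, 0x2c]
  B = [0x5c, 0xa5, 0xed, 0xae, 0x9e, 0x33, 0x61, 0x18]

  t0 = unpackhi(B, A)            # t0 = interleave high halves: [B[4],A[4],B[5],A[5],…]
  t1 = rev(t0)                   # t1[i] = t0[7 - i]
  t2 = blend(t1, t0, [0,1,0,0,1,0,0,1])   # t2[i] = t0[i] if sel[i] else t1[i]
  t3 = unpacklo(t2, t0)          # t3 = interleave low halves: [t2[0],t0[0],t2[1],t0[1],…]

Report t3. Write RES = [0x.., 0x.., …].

RES = [ 0x2c  0x9e  0x69  0x69  0xd2  0x33  0x61  0x5f ]

t0 = [0x9e, 0x69, 0x33, 0x5f, 0x61, 0xd2, 0x18, 0x2c]
t1 = [0x2c, 0x18, 0xd2, 0x61, 0x5f, 0x33, 0x69, 0x9e]
t2 = [0x2c, 0x69, 0xd2, 0x61, 0x61, 0x33, 0x69, 0x2c]
t3 = [0x2c, 0x9e, 0x69, 0x69, 0xd2, 0x33, 0x61, 0x5f]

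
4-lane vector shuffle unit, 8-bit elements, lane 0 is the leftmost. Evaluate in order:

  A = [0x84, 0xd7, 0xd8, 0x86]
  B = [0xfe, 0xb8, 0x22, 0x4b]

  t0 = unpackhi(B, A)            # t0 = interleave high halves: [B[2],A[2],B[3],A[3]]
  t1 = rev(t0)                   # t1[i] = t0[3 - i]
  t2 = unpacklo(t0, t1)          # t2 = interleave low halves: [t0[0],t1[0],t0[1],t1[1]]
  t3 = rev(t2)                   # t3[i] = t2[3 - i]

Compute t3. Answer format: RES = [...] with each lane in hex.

→ t0 |22|d8|4b|86|
→ t1 |86|4b|d8|22|
→ t2 |22|86|d8|4b|
→ t3 |4b|d8|86|22|

RES = [0x4b, 0xd8, 0x86, 0x22]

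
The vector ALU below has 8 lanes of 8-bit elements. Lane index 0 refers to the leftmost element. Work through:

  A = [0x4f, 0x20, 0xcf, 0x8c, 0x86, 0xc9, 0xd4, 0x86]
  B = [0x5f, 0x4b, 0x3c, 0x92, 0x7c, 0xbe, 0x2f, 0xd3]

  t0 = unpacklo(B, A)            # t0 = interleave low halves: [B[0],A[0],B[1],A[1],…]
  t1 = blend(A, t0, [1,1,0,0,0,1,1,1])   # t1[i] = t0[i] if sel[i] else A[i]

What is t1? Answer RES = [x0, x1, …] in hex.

RES = [ 0x5f  0x4f  0xcf  0x8c  0x86  0xcf  0x92  0x8c ]

t0 = [0x5f, 0x4f, 0x4b, 0x20, 0x3c, 0xcf, 0x92, 0x8c]
t1 = [0x5f, 0x4f, 0xcf, 0x8c, 0x86, 0xcf, 0x92, 0x8c]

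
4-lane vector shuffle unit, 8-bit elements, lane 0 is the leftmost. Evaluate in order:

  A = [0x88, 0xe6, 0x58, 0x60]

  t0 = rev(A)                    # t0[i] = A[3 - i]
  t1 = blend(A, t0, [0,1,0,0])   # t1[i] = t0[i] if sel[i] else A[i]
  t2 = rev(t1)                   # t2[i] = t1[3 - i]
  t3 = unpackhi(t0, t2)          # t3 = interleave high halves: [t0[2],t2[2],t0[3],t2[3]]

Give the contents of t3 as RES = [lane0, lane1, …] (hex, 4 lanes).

  t0: 60 58 e6 88
  t1: 88 58 58 60
  t2: 60 58 58 88
  t3: e6 58 88 88

RES = [ 0xe6  0x58  0x88  0x88 ]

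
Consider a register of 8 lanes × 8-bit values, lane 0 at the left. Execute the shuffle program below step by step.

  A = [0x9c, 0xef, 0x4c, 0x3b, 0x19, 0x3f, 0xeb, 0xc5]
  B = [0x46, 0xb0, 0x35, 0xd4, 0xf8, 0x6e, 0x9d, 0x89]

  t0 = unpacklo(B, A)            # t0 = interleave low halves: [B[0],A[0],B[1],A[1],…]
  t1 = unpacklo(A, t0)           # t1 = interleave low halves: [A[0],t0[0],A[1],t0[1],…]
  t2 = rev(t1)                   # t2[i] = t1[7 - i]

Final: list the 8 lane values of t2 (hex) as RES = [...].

RES = [ 0xef  0x3b  0xb0  0x4c  0x9c  0xef  0x46  0x9c ]

t0 = [0x46, 0x9c, 0xb0, 0xef, 0x35, 0x4c, 0xd4, 0x3b]
t1 = [0x9c, 0x46, 0xef, 0x9c, 0x4c, 0xb0, 0x3b, 0xef]
t2 = [0xef, 0x3b, 0xb0, 0x4c, 0x9c, 0xef, 0x46, 0x9c]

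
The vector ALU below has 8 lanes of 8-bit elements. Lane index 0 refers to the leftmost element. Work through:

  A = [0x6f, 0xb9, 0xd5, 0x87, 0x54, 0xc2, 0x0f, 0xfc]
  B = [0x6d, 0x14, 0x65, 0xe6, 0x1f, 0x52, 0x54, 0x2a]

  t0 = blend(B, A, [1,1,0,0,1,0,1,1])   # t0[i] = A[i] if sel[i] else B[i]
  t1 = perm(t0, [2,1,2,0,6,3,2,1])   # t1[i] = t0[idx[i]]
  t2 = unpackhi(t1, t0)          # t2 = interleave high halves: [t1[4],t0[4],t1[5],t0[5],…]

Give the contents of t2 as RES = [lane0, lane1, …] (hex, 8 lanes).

RES = [ 0x0f  0x54  0xe6  0x52  0x65  0x0f  0xb9  0xfc ]

t0 = [0x6f, 0xb9, 0x65, 0xe6, 0x54, 0x52, 0x0f, 0xfc]
t1 = [0x65, 0xb9, 0x65, 0x6f, 0x0f, 0xe6, 0x65, 0xb9]
t2 = [0x0f, 0x54, 0xe6, 0x52, 0x65, 0x0f, 0xb9, 0xfc]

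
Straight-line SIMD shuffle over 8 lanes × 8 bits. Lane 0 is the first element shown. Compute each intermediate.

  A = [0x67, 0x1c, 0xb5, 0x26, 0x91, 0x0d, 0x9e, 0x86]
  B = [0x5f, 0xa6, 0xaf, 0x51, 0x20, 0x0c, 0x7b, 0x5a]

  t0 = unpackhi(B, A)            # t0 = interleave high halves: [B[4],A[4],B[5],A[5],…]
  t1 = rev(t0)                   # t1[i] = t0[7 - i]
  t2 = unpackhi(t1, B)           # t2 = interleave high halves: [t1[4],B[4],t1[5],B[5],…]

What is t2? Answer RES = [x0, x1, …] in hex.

  t0: 20 91 0c 0d 7b 9e 5a 86
  t1: 86 5a 9e 7b 0d 0c 91 20
  t2: 0d 20 0c 0c 91 7b 20 5a

RES = [ 0x0d  0x20  0x0c  0x0c  0x91  0x7b  0x20  0x5a ]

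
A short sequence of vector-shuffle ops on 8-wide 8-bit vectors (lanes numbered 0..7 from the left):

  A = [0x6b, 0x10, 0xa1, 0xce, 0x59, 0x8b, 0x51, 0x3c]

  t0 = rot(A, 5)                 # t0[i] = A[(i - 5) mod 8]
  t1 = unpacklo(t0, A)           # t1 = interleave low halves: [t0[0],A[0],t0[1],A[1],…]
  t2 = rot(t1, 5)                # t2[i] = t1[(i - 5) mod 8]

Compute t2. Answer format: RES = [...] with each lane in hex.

RES = [ 0x10  0x8b  0xa1  0x51  0xce  0xce  0x6b  0x59 ]

  t0: ce 59 8b 51 3c 6b 10 a1
  t1: ce 6b 59 10 8b a1 51 ce
  t2: 10 8b a1 51 ce ce 6b 59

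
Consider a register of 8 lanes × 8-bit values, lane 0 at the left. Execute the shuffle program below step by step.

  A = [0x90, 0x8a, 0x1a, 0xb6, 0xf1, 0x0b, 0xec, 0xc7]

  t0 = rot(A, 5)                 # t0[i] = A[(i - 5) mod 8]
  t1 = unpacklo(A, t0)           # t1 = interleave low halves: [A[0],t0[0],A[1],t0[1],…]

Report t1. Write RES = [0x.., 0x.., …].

t0 = [0xb6, 0xf1, 0x0b, 0xec, 0xc7, 0x90, 0x8a, 0x1a]
t1 = [0x90, 0xb6, 0x8a, 0xf1, 0x1a, 0x0b, 0xb6, 0xec]

RES = [0x90, 0xb6, 0x8a, 0xf1, 0x1a, 0x0b, 0xb6, 0xec]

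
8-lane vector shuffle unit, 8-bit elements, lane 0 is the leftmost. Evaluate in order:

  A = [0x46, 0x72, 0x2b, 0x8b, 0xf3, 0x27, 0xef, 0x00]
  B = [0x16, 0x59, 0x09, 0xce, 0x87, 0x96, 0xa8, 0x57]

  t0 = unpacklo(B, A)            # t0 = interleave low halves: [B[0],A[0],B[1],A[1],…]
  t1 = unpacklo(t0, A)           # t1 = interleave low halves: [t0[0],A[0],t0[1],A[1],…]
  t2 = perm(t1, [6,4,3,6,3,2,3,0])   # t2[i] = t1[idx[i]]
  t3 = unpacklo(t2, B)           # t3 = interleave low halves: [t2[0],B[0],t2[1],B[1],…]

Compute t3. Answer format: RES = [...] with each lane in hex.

→ t0 |16|46|59|72|09|2b|ce|8b|
→ t1 |16|46|46|72|59|2b|72|8b|
→ t2 |72|59|72|72|72|46|72|16|
→ t3 |72|16|59|59|72|09|72|ce|

RES = [0x72, 0x16, 0x59, 0x59, 0x72, 0x09, 0x72, 0xce]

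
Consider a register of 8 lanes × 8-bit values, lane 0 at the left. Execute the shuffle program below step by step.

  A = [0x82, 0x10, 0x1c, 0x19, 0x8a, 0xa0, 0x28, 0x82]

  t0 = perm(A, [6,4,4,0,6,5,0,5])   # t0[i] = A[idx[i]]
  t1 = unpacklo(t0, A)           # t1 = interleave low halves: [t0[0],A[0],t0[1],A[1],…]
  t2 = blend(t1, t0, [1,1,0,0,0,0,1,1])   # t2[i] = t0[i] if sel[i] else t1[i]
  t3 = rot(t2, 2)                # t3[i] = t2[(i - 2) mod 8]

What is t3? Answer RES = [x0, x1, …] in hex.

RES = [ 0x82  0xa0  0x28  0x8a  0x8a  0x10  0x8a  0x1c ]

t0 = [0x28, 0x8a, 0x8a, 0x82, 0x28, 0xa0, 0x82, 0xa0]
t1 = [0x28, 0x82, 0x8a, 0x10, 0x8a, 0x1c, 0x82, 0x19]
t2 = [0x28, 0x8a, 0x8a, 0x10, 0x8a, 0x1c, 0x82, 0xa0]
t3 = [0x82, 0xa0, 0x28, 0x8a, 0x8a, 0x10, 0x8a, 0x1c]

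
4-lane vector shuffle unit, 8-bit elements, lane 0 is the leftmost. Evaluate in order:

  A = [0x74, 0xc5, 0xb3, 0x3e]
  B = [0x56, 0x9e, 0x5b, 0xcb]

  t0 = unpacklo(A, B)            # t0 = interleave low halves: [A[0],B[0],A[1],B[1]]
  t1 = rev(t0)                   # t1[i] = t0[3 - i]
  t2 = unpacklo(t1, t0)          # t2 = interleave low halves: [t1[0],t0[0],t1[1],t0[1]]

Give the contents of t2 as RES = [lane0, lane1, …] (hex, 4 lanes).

→ t0 |74|56|c5|9e|
→ t1 |9e|c5|56|74|
→ t2 |9e|74|c5|56|

RES = [0x9e, 0x74, 0xc5, 0x56]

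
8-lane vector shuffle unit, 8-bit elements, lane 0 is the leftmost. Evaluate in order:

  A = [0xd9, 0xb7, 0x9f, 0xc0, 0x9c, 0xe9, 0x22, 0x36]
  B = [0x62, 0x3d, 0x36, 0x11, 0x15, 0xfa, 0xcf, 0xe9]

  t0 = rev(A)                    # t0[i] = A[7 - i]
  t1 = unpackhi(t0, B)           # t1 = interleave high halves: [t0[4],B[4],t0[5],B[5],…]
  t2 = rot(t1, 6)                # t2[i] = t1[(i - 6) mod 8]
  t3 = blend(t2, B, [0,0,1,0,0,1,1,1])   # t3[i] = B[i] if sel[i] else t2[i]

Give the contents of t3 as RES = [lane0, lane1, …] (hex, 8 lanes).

RES = [0x9f, 0xfa, 0x36, 0xcf, 0xd9, 0xfa, 0xcf, 0xe9]

  t0: 36 22 e9 9c c0 9f b7 d9
  t1: c0 15 9f fa b7 cf d9 e9
  t2: 9f fa b7 cf d9 e9 c0 15
  t3: 9f fa 36 cf d9 fa cf e9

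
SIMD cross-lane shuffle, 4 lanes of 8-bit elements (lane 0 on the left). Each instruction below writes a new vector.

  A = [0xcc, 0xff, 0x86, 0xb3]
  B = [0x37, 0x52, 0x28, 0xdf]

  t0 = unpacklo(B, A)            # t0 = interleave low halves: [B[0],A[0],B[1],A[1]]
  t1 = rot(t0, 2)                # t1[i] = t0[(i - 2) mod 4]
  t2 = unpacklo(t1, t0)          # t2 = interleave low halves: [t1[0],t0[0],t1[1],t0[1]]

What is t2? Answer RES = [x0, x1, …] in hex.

RES = [0x52, 0x37, 0xff, 0xcc]

→ t0 |37|cc|52|ff|
→ t1 |52|ff|37|cc|
→ t2 |52|37|ff|cc|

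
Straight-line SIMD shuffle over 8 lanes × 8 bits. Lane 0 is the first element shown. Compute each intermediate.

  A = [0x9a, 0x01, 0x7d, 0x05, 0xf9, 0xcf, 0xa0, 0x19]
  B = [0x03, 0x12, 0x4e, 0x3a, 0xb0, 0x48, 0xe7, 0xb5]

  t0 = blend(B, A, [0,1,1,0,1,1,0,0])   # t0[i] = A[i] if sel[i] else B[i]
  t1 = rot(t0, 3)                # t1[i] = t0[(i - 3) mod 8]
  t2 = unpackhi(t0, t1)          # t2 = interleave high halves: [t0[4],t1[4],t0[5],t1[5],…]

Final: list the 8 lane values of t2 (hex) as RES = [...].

RES = [ 0xf9  0x01  0xcf  0x7d  0xe7  0x3a  0xb5  0xf9 ]

  t0: 03 01 7d 3a f9 cf e7 b5
  t1: cf e7 b5 03 01 7d 3a f9
  t2: f9 01 cf 7d e7 3a b5 f9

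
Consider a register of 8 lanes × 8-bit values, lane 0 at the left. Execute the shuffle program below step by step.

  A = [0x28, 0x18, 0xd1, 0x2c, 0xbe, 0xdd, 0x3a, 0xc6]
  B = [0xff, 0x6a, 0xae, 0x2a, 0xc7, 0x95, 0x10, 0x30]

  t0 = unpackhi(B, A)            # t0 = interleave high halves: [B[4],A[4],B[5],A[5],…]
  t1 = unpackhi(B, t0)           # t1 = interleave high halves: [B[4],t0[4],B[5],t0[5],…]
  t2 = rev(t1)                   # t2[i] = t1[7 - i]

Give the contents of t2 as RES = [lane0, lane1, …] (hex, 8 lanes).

RES = [ 0xc6  0x30  0x30  0x10  0x3a  0x95  0x10  0xc7 ]

  t0: c7 be 95 dd 10 3a 30 c6
  t1: c7 10 95 3a 10 30 30 c6
  t2: c6 30 30 10 3a 95 10 c7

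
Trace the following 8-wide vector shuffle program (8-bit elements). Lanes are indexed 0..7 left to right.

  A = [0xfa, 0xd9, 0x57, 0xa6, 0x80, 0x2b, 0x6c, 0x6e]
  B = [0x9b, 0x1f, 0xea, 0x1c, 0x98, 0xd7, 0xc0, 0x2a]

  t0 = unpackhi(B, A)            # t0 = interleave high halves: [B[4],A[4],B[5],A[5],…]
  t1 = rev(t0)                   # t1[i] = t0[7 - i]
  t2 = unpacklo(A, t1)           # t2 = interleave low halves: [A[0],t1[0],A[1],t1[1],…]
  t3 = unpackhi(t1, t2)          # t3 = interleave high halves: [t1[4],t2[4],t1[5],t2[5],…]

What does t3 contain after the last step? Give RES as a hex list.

t0 = [0x98, 0x80, 0xd7, 0x2b, 0xc0, 0x6c, 0x2a, 0x6e]
t1 = [0x6e, 0x2a, 0x6c, 0xc0, 0x2b, 0xd7, 0x80, 0x98]
t2 = [0xfa, 0x6e, 0xd9, 0x2a, 0x57, 0x6c, 0xa6, 0xc0]
t3 = [0x2b, 0x57, 0xd7, 0x6c, 0x80, 0xa6, 0x98, 0xc0]

RES = [0x2b, 0x57, 0xd7, 0x6c, 0x80, 0xa6, 0x98, 0xc0]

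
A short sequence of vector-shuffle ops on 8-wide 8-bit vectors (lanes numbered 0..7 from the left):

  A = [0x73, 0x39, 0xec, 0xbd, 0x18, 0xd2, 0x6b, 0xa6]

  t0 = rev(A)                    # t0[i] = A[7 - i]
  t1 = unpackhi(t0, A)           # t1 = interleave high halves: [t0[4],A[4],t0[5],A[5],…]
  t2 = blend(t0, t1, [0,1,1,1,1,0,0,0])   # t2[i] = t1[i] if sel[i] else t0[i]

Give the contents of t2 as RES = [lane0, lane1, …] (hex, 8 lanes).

RES = [ 0xa6  0x18  0xec  0xd2  0x39  0xec  0x39  0x73 ]

  t0: a6 6b d2 18 bd ec 39 73
  t1: bd 18 ec d2 39 6b 73 a6
  t2: a6 18 ec d2 39 ec 39 73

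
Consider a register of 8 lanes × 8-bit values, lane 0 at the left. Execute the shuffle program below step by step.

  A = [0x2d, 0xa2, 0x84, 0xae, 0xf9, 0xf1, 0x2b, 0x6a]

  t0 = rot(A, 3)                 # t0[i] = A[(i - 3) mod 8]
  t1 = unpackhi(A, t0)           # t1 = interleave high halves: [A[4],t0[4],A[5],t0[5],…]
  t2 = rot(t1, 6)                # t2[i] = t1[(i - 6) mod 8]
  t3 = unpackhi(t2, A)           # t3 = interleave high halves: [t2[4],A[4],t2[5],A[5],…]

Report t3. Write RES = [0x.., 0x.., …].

t0 = [0xf1, 0x2b, 0x6a, 0x2d, 0xa2, 0x84, 0xae, 0xf9]
t1 = [0xf9, 0xa2, 0xf1, 0x84, 0x2b, 0xae, 0x6a, 0xf9]
t2 = [0xf1, 0x84, 0x2b, 0xae, 0x6a, 0xf9, 0xf9, 0xa2]
t3 = [0x6a, 0xf9, 0xf9, 0xf1, 0xf9, 0x2b, 0xa2, 0x6a]

RES = [ 0x6a  0xf9  0xf9  0xf1  0xf9  0x2b  0xa2  0x6a ]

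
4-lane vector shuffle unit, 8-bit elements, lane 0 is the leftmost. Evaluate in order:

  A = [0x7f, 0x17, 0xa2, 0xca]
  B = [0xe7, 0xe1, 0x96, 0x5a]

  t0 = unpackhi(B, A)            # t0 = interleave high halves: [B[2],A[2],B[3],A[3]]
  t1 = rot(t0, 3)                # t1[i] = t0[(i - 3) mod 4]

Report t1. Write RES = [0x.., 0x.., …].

RES = [ 0xa2  0x5a  0xca  0x96 ]

→ t0 |96|a2|5a|ca|
→ t1 |a2|5a|ca|96|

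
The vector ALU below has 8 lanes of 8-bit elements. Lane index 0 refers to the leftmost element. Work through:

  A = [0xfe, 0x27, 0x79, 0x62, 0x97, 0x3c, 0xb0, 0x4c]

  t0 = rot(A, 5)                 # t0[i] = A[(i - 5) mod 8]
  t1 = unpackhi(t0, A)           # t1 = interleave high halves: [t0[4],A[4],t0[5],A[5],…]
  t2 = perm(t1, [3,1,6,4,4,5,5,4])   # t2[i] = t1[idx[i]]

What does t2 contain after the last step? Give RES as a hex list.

RES = [0x3c, 0x97, 0x79, 0x27, 0x27, 0xb0, 0xb0, 0x27]

t0 = [0x62, 0x97, 0x3c, 0xb0, 0x4c, 0xfe, 0x27, 0x79]
t1 = [0x4c, 0x97, 0xfe, 0x3c, 0x27, 0xb0, 0x79, 0x4c]
t2 = [0x3c, 0x97, 0x79, 0x27, 0x27, 0xb0, 0xb0, 0x27]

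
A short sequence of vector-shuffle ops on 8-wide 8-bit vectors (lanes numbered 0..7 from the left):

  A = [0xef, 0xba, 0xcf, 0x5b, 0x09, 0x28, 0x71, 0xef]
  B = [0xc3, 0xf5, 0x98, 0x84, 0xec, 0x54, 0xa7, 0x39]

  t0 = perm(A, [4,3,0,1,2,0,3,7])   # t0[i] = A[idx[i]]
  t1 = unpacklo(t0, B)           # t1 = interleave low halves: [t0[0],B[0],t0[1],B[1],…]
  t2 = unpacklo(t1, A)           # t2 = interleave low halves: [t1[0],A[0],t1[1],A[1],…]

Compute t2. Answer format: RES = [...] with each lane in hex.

RES = [0x09, 0xef, 0xc3, 0xba, 0x5b, 0xcf, 0xf5, 0x5b]

→ t0 |09|5b|ef|ba|cf|ef|5b|ef|
→ t1 |09|c3|5b|f5|ef|98|ba|84|
→ t2 |09|ef|c3|ba|5b|cf|f5|5b|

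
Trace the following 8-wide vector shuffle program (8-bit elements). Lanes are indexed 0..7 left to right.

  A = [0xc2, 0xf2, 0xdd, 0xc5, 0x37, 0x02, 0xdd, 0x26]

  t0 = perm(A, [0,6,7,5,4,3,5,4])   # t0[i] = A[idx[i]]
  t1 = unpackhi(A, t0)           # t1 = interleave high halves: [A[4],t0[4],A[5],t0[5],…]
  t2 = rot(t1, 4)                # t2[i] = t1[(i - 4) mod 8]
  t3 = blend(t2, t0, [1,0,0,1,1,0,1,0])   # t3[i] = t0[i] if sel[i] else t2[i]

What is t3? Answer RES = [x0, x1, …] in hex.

  t0: c2 dd 26 02 37 c5 02 37
  t1: 37 37 02 c5 dd 02 26 37
  t2: dd 02 26 37 37 37 02 c5
  t3: c2 02 26 02 37 37 02 c5

RES = [ 0xc2  0x02  0x26  0x02  0x37  0x37  0x02  0xc5 ]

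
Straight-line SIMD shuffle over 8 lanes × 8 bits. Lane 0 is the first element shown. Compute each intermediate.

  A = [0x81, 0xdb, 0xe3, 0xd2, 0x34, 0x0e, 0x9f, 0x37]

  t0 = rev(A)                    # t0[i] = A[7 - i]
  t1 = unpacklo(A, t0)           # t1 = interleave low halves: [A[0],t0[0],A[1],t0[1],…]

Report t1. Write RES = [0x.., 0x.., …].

RES = [0x81, 0x37, 0xdb, 0x9f, 0xe3, 0x0e, 0xd2, 0x34]

→ t0 |37|9f|0e|34|d2|e3|db|81|
→ t1 |81|37|db|9f|e3|0e|d2|34|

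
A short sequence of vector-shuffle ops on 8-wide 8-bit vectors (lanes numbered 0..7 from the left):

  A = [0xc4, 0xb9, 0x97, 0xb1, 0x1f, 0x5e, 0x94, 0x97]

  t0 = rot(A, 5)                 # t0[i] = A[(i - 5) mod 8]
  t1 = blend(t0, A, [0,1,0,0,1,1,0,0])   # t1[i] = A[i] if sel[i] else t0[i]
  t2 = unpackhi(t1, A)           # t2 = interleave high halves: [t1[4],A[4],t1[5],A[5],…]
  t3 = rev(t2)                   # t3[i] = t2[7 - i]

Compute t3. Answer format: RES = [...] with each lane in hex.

t0 = [0xb1, 0x1f, 0x5e, 0x94, 0x97, 0xc4, 0xb9, 0x97]
t1 = [0xb1, 0xb9, 0x5e, 0x94, 0x1f, 0x5e, 0xb9, 0x97]
t2 = [0x1f, 0x1f, 0x5e, 0x5e, 0xb9, 0x94, 0x97, 0x97]
t3 = [0x97, 0x97, 0x94, 0xb9, 0x5e, 0x5e, 0x1f, 0x1f]

RES = [ 0x97  0x97  0x94  0xb9  0x5e  0x5e  0x1f  0x1f ]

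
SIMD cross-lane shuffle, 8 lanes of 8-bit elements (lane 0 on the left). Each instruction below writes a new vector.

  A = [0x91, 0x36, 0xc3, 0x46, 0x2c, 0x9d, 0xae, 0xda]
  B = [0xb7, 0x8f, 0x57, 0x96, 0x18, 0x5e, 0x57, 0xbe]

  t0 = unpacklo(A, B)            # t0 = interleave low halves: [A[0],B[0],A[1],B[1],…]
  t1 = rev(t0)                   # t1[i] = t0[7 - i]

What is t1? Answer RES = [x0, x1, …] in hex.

RES = [0x96, 0x46, 0x57, 0xc3, 0x8f, 0x36, 0xb7, 0x91]

→ t0 |91|b7|36|8f|c3|57|46|96|
→ t1 |96|46|57|c3|8f|36|b7|91|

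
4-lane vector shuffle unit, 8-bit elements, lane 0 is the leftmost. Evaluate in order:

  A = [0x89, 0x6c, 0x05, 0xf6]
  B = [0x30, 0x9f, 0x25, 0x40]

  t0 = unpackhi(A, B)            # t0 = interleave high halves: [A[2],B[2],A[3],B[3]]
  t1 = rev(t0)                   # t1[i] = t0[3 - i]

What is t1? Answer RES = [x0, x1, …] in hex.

→ t0 |05|25|f6|40|
→ t1 |40|f6|25|05|

RES = [ 0x40  0xf6  0x25  0x05 ]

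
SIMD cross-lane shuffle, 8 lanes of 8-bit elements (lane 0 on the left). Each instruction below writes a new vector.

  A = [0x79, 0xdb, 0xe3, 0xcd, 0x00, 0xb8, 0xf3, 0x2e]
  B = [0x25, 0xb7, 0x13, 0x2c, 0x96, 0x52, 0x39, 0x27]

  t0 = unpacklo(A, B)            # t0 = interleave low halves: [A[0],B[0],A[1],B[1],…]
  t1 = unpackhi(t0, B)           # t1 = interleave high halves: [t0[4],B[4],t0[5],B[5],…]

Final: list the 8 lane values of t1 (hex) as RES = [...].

t0 = [0x79, 0x25, 0xdb, 0xb7, 0xe3, 0x13, 0xcd, 0x2c]
t1 = [0xe3, 0x96, 0x13, 0x52, 0xcd, 0x39, 0x2c, 0x27]

RES = [ 0xe3  0x96  0x13  0x52  0xcd  0x39  0x2c  0x27 ]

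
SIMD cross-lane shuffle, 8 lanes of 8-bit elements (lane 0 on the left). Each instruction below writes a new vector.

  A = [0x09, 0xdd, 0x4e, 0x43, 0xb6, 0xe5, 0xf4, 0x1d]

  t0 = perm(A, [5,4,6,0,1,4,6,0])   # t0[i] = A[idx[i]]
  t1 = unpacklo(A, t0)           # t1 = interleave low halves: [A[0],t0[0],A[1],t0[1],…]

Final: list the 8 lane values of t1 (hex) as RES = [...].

t0 = [0xe5, 0xb6, 0xf4, 0x09, 0xdd, 0xb6, 0xf4, 0x09]
t1 = [0x09, 0xe5, 0xdd, 0xb6, 0x4e, 0xf4, 0x43, 0x09]

RES = [ 0x09  0xe5  0xdd  0xb6  0x4e  0xf4  0x43  0x09 ]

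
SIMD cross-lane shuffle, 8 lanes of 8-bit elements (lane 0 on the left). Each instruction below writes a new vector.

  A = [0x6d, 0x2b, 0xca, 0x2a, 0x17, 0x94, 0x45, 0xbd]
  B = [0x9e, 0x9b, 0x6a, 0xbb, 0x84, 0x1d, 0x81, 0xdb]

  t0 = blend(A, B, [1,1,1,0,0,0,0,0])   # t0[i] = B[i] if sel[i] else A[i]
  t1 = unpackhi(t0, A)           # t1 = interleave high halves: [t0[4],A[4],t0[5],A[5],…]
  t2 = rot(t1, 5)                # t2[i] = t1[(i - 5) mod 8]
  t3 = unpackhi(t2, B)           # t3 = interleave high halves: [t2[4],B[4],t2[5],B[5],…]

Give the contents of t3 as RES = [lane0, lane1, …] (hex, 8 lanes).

RES = [0xbd, 0x84, 0x17, 0x1d, 0x17, 0x81, 0x94, 0xdb]

t0 = [0x9e, 0x9b, 0x6a, 0x2a, 0x17, 0x94, 0x45, 0xbd]
t1 = [0x17, 0x17, 0x94, 0x94, 0x45, 0x45, 0xbd, 0xbd]
t2 = [0x94, 0x45, 0x45, 0xbd, 0xbd, 0x17, 0x17, 0x94]
t3 = [0xbd, 0x84, 0x17, 0x1d, 0x17, 0x81, 0x94, 0xdb]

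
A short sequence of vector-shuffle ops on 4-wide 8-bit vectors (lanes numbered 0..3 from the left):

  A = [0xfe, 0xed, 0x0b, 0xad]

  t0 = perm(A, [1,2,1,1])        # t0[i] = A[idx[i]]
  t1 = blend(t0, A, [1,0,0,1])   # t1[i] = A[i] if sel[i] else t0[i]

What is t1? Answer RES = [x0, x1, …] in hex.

RES = [ 0xfe  0x0b  0xed  0xad ]

  t0: ed 0b ed ed
  t1: fe 0b ed ad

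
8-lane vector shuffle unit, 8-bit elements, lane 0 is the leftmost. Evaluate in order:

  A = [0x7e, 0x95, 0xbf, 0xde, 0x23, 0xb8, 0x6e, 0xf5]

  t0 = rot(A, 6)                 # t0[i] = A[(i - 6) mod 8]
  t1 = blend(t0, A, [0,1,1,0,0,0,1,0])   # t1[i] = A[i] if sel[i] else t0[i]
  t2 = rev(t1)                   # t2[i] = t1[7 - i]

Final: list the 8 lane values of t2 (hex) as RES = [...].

→ t0 |bf|de|23|b8|6e|f5|7e|95|
→ t1 |bf|95|bf|b8|6e|f5|6e|95|
→ t2 |95|6e|f5|6e|b8|bf|95|bf|

RES = [ 0x95  0x6e  0xf5  0x6e  0xb8  0xbf  0x95  0xbf ]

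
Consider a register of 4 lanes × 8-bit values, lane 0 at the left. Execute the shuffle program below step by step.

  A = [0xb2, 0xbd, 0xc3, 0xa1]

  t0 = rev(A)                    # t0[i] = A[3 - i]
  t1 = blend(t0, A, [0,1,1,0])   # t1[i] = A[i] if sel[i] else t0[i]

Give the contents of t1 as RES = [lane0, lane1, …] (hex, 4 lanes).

  t0: a1 c3 bd b2
  t1: a1 bd c3 b2

RES = [0xa1, 0xbd, 0xc3, 0xb2]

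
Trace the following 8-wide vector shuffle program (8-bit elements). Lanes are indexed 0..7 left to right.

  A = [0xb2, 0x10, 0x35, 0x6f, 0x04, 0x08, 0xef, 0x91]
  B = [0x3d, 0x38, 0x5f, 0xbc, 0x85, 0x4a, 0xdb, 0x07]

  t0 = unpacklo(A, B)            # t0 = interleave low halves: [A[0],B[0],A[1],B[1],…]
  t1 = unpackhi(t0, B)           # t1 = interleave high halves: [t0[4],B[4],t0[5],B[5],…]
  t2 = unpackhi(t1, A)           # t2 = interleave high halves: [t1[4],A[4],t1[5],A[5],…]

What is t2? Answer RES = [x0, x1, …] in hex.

  t0: b2 3d 10 38 35 5f 6f bc
  t1: 35 85 5f 4a 6f db bc 07
  t2: 6f 04 db 08 bc ef 07 91

RES = [ 0x6f  0x04  0xdb  0x08  0xbc  0xef  0x07  0x91 ]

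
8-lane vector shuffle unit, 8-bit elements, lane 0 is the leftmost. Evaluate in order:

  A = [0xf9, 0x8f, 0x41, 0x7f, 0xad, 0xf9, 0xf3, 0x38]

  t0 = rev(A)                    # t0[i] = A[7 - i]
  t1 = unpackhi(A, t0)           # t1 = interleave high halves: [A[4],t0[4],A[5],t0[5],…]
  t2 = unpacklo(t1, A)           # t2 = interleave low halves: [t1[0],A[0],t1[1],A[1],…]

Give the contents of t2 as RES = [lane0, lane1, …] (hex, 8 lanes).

RES = [0xad, 0xf9, 0x7f, 0x8f, 0xf9, 0x41, 0x41, 0x7f]

t0 = [0x38, 0xf3, 0xf9, 0xad, 0x7f, 0x41, 0x8f, 0xf9]
t1 = [0xad, 0x7f, 0xf9, 0x41, 0xf3, 0x8f, 0x38, 0xf9]
t2 = [0xad, 0xf9, 0x7f, 0x8f, 0xf9, 0x41, 0x41, 0x7f]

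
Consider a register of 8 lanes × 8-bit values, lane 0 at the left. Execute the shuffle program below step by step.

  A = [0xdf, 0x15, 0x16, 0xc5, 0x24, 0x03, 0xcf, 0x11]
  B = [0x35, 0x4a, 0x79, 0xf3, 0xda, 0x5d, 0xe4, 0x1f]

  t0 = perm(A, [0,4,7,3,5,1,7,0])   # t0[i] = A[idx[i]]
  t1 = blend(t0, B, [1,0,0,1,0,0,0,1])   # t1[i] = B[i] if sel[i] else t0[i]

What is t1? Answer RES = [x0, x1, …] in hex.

RES = [0x35, 0x24, 0x11, 0xf3, 0x03, 0x15, 0x11, 0x1f]

→ t0 |df|24|11|c5|03|15|11|df|
→ t1 |35|24|11|f3|03|15|11|1f|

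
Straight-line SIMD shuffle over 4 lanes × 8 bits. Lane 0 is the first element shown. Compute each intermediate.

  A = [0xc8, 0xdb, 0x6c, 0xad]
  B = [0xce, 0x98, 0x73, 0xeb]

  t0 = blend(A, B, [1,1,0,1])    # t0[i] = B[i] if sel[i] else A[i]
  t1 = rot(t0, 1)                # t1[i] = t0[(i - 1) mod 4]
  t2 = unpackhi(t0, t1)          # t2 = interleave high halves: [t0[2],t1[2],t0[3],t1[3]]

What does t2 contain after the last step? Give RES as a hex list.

RES = [ 0x6c  0x98  0xeb  0x6c ]

t0 = [0xce, 0x98, 0x6c, 0xeb]
t1 = [0xeb, 0xce, 0x98, 0x6c]
t2 = [0x6c, 0x98, 0xeb, 0x6c]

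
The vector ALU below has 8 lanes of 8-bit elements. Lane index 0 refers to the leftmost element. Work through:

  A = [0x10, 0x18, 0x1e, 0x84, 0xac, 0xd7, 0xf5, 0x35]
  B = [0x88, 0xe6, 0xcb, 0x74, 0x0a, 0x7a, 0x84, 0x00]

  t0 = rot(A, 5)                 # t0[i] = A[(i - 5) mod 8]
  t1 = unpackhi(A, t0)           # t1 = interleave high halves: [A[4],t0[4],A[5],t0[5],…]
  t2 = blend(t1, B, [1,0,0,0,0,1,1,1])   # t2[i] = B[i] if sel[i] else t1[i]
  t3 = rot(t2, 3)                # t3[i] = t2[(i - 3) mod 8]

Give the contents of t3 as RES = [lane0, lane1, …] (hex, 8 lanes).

RES = [ 0x7a  0x84  0x00  0x88  0x35  0xd7  0x10  0xf5 ]

  t0: 84 ac d7 f5 35 10 18 1e
  t1: ac 35 d7 10 f5 18 35 1e
  t2: 88 35 d7 10 f5 7a 84 00
  t3: 7a 84 00 88 35 d7 10 f5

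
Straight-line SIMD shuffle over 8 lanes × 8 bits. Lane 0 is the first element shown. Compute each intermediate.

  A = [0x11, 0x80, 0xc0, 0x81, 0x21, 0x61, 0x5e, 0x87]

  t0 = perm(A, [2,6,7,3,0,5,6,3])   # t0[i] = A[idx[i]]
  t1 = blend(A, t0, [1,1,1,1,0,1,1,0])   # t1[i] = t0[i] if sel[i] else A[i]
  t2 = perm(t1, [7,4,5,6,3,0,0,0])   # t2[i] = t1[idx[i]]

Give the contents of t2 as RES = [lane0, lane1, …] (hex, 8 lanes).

RES = [0x87, 0x21, 0x61, 0x5e, 0x81, 0xc0, 0xc0, 0xc0]

→ t0 |c0|5e|87|81|11|61|5e|81|
→ t1 |c0|5e|87|81|21|61|5e|87|
→ t2 |87|21|61|5e|81|c0|c0|c0|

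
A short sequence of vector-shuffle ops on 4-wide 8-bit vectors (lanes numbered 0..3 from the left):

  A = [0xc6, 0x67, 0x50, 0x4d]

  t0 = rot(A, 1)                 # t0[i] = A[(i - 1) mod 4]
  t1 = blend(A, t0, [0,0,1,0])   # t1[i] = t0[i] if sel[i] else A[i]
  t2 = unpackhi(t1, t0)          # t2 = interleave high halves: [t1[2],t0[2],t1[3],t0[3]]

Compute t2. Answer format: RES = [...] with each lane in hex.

t0 = [0x4d, 0xc6, 0x67, 0x50]
t1 = [0xc6, 0x67, 0x67, 0x4d]
t2 = [0x67, 0x67, 0x4d, 0x50]

RES = [0x67, 0x67, 0x4d, 0x50]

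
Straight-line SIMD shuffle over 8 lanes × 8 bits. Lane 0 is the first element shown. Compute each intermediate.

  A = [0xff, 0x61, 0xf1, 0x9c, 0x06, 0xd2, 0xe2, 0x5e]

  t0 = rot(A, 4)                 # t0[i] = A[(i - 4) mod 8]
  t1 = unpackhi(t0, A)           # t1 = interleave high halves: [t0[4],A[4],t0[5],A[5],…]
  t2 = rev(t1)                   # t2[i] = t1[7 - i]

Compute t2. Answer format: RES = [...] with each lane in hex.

t0 = [0x06, 0xd2, 0xe2, 0x5e, 0xff, 0x61, 0xf1, 0x9c]
t1 = [0xff, 0x06, 0x61, 0xd2, 0xf1, 0xe2, 0x9c, 0x5e]
t2 = [0x5e, 0x9c, 0xe2, 0xf1, 0xd2, 0x61, 0x06, 0xff]

RES = [ 0x5e  0x9c  0xe2  0xf1  0xd2  0x61  0x06  0xff ]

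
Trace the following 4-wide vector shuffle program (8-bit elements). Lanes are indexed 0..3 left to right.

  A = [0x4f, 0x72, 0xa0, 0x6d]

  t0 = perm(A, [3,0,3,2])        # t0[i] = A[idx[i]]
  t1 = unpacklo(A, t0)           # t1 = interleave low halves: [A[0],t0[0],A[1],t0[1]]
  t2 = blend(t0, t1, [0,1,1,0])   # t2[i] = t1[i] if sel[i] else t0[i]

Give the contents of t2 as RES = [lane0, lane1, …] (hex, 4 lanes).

t0 = [0x6d, 0x4f, 0x6d, 0xa0]
t1 = [0x4f, 0x6d, 0x72, 0x4f]
t2 = [0x6d, 0x6d, 0x72, 0xa0]

RES = [0x6d, 0x6d, 0x72, 0xa0]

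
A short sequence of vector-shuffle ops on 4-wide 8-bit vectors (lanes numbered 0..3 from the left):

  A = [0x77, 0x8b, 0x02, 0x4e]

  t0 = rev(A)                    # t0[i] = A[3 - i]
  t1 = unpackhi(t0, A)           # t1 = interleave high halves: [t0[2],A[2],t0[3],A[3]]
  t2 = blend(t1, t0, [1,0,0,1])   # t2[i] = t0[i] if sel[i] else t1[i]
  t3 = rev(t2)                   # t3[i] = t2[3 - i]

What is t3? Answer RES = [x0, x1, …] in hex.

RES = [ 0x77  0x77  0x02  0x4e ]

→ t0 |4e|02|8b|77|
→ t1 |8b|02|77|4e|
→ t2 |4e|02|77|77|
→ t3 |77|77|02|4e|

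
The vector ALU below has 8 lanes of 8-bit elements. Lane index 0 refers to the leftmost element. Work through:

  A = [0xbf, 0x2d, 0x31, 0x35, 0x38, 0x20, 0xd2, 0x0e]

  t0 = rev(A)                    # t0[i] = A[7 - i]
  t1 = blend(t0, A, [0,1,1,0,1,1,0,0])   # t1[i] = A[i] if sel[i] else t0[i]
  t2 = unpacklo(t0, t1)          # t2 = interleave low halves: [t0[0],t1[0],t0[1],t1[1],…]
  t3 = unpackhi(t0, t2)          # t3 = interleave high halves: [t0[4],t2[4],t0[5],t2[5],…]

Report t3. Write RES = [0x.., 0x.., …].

RES = [0x35, 0x20, 0x31, 0x31, 0x2d, 0x38, 0xbf, 0x38]

t0 = [0x0e, 0xd2, 0x20, 0x38, 0x35, 0x31, 0x2d, 0xbf]
t1 = [0x0e, 0x2d, 0x31, 0x38, 0x38, 0x20, 0x2d, 0xbf]
t2 = [0x0e, 0x0e, 0xd2, 0x2d, 0x20, 0x31, 0x38, 0x38]
t3 = [0x35, 0x20, 0x31, 0x31, 0x2d, 0x38, 0xbf, 0x38]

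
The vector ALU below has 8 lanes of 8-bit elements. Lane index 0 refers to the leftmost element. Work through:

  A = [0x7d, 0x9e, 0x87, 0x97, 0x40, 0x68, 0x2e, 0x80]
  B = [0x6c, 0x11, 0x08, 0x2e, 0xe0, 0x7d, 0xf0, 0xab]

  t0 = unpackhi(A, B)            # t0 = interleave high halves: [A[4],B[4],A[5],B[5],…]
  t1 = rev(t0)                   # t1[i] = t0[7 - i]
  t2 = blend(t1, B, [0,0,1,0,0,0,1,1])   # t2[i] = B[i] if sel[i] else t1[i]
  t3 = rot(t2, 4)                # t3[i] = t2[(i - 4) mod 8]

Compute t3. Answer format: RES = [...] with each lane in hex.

RES = [0x7d, 0x68, 0xf0, 0xab, 0xab, 0x80, 0x08, 0x2e]

→ t0 |40|e0|68|7d|2e|f0|80|ab|
→ t1 |ab|80|f0|2e|7d|68|e0|40|
→ t2 |ab|80|08|2e|7d|68|f0|ab|
→ t3 |7d|68|f0|ab|ab|80|08|2e|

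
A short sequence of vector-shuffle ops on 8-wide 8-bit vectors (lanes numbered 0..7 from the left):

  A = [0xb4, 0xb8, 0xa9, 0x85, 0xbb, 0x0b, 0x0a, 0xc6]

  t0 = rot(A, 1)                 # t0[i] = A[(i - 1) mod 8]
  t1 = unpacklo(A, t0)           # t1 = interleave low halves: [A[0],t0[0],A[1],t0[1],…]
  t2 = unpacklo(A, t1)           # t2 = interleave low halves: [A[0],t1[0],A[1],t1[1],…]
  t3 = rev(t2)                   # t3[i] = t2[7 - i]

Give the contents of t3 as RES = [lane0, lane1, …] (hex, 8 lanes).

RES = [0xb4, 0x85, 0xb8, 0xa9, 0xc6, 0xb8, 0xb4, 0xb4]

→ t0 |c6|b4|b8|a9|85|bb|0b|0a|
→ t1 |b4|c6|b8|b4|a9|b8|85|a9|
→ t2 |b4|b4|b8|c6|a9|b8|85|b4|
→ t3 |b4|85|b8|a9|c6|b8|b4|b4|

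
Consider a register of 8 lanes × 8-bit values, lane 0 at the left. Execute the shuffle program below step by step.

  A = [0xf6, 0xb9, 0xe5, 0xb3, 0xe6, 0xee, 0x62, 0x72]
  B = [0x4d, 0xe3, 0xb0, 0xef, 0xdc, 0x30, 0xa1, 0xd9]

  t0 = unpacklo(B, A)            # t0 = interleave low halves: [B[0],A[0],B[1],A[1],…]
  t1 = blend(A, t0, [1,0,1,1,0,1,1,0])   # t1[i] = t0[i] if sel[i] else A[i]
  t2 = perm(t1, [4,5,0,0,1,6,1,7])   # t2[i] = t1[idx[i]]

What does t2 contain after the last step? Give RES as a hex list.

→ t0 |4d|f6|e3|b9|b0|e5|ef|b3|
→ t1 |4d|b9|e3|b9|e6|e5|ef|72|
→ t2 |e6|e5|4d|4d|b9|ef|b9|72|

RES = [ 0xe6  0xe5  0x4d  0x4d  0xb9  0xef  0xb9  0x72 ]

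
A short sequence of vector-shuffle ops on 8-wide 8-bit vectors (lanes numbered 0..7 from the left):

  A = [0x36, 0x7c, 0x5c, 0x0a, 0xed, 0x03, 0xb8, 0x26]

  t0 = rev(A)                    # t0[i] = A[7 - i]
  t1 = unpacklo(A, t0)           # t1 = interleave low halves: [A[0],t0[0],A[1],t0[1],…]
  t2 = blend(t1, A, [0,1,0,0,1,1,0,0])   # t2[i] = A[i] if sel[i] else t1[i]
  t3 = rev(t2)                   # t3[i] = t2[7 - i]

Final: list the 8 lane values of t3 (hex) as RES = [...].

RES = [0xed, 0x0a, 0x03, 0xed, 0xb8, 0x7c, 0x7c, 0x36]

t0 = [0x26, 0xb8, 0x03, 0xed, 0x0a, 0x5c, 0x7c, 0x36]
t1 = [0x36, 0x26, 0x7c, 0xb8, 0x5c, 0x03, 0x0a, 0xed]
t2 = [0x36, 0x7c, 0x7c, 0xb8, 0xed, 0x03, 0x0a, 0xed]
t3 = [0xed, 0x0a, 0x03, 0xed, 0xb8, 0x7c, 0x7c, 0x36]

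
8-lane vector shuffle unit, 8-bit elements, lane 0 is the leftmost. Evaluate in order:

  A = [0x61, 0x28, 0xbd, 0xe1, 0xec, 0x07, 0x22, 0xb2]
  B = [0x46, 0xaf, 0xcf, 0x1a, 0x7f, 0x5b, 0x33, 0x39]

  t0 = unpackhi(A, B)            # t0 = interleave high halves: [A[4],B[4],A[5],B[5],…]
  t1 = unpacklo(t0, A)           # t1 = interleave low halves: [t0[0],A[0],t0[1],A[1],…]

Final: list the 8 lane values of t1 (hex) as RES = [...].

RES = [ 0xec  0x61  0x7f  0x28  0x07  0xbd  0x5b  0xe1 ]

→ t0 |ec|7f|07|5b|22|33|b2|39|
→ t1 |ec|61|7f|28|07|bd|5b|e1|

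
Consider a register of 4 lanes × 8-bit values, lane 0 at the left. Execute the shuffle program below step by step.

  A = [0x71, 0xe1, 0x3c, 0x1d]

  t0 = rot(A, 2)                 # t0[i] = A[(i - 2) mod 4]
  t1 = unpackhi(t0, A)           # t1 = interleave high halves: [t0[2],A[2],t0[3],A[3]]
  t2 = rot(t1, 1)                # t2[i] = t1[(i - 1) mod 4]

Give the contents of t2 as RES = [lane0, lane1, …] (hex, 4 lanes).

RES = [ 0x1d  0x71  0x3c  0xe1 ]

→ t0 |3c|1d|71|e1|
→ t1 |71|3c|e1|1d|
→ t2 |1d|71|3c|e1|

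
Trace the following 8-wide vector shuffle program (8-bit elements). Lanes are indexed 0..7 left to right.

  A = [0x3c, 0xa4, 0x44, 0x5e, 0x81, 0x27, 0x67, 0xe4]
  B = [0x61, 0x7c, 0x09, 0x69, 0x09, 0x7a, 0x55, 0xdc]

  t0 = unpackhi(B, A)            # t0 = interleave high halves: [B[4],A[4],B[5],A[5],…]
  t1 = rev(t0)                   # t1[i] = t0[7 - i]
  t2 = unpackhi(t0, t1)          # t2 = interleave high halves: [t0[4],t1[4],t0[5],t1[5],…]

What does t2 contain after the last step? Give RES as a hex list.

RES = [0x55, 0x27, 0x67, 0x7a, 0xdc, 0x81, 0xe4, 0x09]

t0 = [0x09, 0x81, 0x7a, 0x27, 0x55, 0x67, 0xdc, 0xe4]
t1 = [0xe4, 0xdc, 0x67, 0x55, 0x27, 0x7a, 0x81, 0x09]
t2 = [0x55, 0x27, 0x67, 0x7a, 0xdc, 0x81, 0xe4, 0x09]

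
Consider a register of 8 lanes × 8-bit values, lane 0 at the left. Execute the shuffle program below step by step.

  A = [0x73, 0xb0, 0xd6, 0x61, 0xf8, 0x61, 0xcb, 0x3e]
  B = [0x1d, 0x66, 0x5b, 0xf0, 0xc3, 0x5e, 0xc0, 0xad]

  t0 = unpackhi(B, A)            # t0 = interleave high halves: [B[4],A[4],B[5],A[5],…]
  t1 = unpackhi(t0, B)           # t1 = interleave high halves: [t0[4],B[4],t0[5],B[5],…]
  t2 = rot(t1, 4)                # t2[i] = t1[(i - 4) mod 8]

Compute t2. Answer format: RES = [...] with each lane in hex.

→ t0 |c3|f8|5e|61|c0|cb|ad|3e|
→ t1 |c0|c3|cb|5e|ad|c0|3e|ad|
→ t2 |ad|c0|3e|ad|c0|c3|cb|5e|

RES = [0xad, 0xc0, 0x3e, 0xad, 0xc0, 0xc3, 0xcb, 0x5e]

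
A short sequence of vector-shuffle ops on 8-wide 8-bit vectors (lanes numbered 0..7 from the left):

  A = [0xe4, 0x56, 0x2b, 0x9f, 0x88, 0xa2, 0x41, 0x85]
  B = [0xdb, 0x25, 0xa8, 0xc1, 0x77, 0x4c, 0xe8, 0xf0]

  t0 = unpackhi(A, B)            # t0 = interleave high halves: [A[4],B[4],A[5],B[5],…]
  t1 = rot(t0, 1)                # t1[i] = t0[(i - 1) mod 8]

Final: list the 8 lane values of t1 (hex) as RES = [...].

RES = [ 0xf0  0x88  0x77  0xa2  0x4c  0x41  0xe8  0x85 ]

t0 = [0x88, 0x77, 0xa2, 0x4c, 0x41, 0xe8, 0x85, 0xf0]
t1 = [0xf0, 0x88, 0x77, 0xa2, 0x4c, 0x41, 0xe8, 0x85]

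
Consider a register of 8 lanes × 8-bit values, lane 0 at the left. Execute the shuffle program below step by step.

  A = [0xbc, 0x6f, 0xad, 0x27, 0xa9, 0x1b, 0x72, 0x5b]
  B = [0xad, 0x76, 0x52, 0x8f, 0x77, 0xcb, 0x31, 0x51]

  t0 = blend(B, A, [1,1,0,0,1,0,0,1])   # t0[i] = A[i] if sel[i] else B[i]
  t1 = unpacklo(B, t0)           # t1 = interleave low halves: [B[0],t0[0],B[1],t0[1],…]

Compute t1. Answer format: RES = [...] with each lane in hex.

RES = [0xad, 0xbc, 0x76, 0x6f, 0x52, 0x52, 0x8f, 0x8f]

t0 = [0xbc, 0x6f, 0x52, 0x8f, 0xa9, 0xcb, 0x31, 0x5b]
t1 = [0xad, 0xbc, 0x76, 0x6f, 0x52, 0x52, 0x8f, 0x8f]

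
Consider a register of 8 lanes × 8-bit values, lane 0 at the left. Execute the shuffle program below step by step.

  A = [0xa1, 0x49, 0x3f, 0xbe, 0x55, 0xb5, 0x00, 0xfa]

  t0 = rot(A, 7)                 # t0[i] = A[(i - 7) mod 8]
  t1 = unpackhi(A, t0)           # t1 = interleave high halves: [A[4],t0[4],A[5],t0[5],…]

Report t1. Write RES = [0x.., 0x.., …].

t0 = [0x49, 0x3f, 0xbe, 0x55, 0xb5, 0x00, 0xfa, 0xa1]
t1 = [0x55, 0xb5, 0xb5, 0x00, 0x00, 0xfa, 0xfa, 0xa1]

RES = [ 0x55  0xb5  0xb5  0x00  0x00  0xfa  0xfa  0xa1 ]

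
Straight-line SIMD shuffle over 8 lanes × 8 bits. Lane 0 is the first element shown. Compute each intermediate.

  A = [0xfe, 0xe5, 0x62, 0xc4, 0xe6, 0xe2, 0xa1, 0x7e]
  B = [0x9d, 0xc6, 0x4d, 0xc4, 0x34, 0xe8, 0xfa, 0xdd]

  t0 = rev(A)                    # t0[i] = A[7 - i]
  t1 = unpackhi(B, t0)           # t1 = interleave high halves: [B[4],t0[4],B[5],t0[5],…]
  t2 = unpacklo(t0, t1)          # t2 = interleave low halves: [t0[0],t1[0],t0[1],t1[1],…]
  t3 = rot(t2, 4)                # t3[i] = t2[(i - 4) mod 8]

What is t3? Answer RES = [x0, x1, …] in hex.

RES = [0xe2, 0xe8, 0xe6, 0x62, 0x7e, 0x34, 0xa1, 0xc4]

→ t0 |7e|a1|e2|e6|c4|62|e5|fe|
→ t1 |34|c4|e8|62|fa|e5|dd|fe|
→ t2 |7e|34|a1|c4|e2|e8|e6|62|
→ t3 |e2|e8|e6|62|7e|34|a1|c4|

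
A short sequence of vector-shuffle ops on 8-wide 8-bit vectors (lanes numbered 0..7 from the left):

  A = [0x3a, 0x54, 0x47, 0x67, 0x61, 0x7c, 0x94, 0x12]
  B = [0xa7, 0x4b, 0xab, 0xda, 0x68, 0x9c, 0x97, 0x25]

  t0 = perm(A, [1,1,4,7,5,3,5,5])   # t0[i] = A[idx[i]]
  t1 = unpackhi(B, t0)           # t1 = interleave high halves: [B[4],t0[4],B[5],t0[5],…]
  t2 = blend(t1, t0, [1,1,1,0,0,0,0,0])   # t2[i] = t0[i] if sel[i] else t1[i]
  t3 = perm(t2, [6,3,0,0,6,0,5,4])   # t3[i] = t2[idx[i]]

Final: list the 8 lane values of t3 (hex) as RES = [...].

RES = [ 0x25  0x67  0x54  0x54  0x25  0x54  0x7c  0x97 ]

  t0: 54 54 61 12 7c 67 7c 7c
  t1: 68 7c 9c 67 97 7c 25 7c
  t2: 54 54 61 67 97 7c 25 7c
  t3: 25 67 54 54 25 54 7c 97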